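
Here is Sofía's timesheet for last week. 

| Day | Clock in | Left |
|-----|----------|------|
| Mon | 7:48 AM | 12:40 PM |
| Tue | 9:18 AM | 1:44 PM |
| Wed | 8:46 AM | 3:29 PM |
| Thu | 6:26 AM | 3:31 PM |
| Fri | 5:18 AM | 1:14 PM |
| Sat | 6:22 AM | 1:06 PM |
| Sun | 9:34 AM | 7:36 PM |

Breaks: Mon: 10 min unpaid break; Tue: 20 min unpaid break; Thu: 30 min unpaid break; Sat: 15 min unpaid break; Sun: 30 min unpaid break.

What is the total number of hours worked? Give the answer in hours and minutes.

Mon: 7:48 AM–12:40 PM = 4 h 52 min; less 10 min break → 4 h 42 min
Tue: 9:18 AM–1:44 PM = 4 h 26 min; less 20 min break → 4 h 6 min
Wed: 8:46 AM–3:29 PM = 6 h 43 min
Thu: 6:26 AM–3:31 PM = 9 h 5 min; less 30 min break → 8 h 35 min
Fri: 5:18 AM–1:14 PM = 7 h 56 min
Sat: 6:22 AM–1:06 PM = 6 h 44 min; less 15 min break → 6 h 29 min
Sun: 9:34 AM–7:36 PM = 10 h 2 min; less 30 min break → 9 h 32 min
Total: 4 h 42 min + 4 h 6 min + 6 h 43 min + 8 h 35 min + 7 h 56 min + 6 h 29 min + 9 h 32 min = 48 h 3 min.

48 h 3 min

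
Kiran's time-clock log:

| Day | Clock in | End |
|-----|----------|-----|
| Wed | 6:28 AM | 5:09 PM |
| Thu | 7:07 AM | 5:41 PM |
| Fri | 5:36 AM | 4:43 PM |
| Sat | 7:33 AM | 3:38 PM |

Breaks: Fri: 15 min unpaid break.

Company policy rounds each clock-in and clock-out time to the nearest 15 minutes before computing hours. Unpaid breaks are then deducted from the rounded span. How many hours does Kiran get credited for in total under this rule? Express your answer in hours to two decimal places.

40.75 hours

Wed: in 6:28 AM→6:30 AM, out 5:09 PM→5:15 PM; 10 h 45 min
Thu: in 7:07 AM→7:00 AM, out 5:41 PM→5:45 PM; 10 h 45 min
Fri: in 5:36 AM→5:30 AM, out 4:43 PM→4:45 PM; 11 h 15 min − 15 min = 11 h 0 min
Sat: in 7:33 AM→7:30 AM, out 3:38 PM→3:45 PM; 8 h 15 min
Total credited: 40 h 45 min.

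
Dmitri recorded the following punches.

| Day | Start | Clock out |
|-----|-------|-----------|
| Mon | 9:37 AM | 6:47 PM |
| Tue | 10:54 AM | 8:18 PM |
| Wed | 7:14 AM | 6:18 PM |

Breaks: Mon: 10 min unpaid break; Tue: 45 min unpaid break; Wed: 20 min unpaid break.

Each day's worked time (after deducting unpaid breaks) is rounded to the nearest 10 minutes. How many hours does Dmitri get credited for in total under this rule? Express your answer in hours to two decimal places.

Mon: 9:37 AM–6:47 PM = 9 h 10 min − 10 min = 9 h 0 min → rounds to 9 h 0 min
Tue: 10:54 AM–8:18 PM = 9 h 24 min − 45 min = 8 h 39 min → rounds to 8 h 40 min
Wed: 7:14 AM–6:18 PM = 11 h 4 min − 20 min = 10 h 44 min → rounds to 10 h 40 min
Total credited: 28 h 20 min.

28.33 hours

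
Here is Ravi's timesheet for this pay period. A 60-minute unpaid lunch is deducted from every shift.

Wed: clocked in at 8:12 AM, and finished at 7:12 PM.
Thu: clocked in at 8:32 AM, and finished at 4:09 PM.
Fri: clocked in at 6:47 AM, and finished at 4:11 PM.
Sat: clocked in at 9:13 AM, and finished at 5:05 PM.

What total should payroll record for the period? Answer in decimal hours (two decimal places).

31.88 hours

Wed: 8:12 AM–7:12 PM = 11 h 0 min; less 60 min break → 10 h 0 min
Thu: 8:32 AM–4:09 PM = 7 h 37 min; less 60 min break → 6 h 37 min
Fri: 6:47 AM–4:11 PM = 9 h 24 min; less 60 min break → 8 h 24 min
Sat: 9:13 AM–5:05 PM = 7 h 52 min; less 60 min break → 6 h 52 min
Total: 10 h 0 min + 6 h 37 min + 8 h 24 min + 6 h 52 min = 31 h 53 min.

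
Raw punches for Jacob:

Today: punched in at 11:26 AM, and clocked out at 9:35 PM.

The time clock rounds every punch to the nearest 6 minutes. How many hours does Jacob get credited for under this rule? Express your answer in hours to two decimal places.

Today: in 11:26 AM→11:24 AM, out 9:35 PM→9:36 PM; 10 h 12 min

10.20 hours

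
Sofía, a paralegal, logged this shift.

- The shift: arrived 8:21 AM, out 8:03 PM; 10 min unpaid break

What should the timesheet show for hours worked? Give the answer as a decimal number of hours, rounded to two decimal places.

The shift: 8:21 AM–8:03 PM = 11 h 42 min; less 10 min break → 11 h 32 min

11.53 hours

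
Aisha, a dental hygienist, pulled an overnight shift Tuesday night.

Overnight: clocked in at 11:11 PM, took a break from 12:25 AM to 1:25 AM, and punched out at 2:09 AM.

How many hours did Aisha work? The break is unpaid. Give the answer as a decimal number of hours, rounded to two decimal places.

1.97 hours

Overnight: 11:11 PM → midnight = 0 h 49 min; midnight → 2:09 AM = 2 h 9 min; span 2 h 58 min; less 60 min break → 1 h 58 min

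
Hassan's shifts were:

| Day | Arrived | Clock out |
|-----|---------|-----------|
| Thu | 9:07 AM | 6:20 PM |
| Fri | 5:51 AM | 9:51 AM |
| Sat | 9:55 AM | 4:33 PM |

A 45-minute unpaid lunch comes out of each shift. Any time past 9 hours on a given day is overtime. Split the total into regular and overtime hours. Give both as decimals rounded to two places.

Regular 17.60 hours, overtime 0.00 hours

Thu: 9:07 AM–6:20 PM = 9 h 13 min; less 45 min break → 8 h 28 min
Fri: 5:51 AM–9:51 AM = 4 h 0 min; less 45 min break → 3 h 15 min
Sat: 9:55 AM–4:33 PM = 6 h 38 min; less 45 min break → 5 h 53 min
Thu reg 8 h 28 min / OT 0 h 0 min; Fri reg 3 h 15 min / OT 0 h 0 min; Sat reg 5 h 53 min / OT 0 h 0 min.
Totals: regular 17 h 36 min, overtime 0 h 0 min.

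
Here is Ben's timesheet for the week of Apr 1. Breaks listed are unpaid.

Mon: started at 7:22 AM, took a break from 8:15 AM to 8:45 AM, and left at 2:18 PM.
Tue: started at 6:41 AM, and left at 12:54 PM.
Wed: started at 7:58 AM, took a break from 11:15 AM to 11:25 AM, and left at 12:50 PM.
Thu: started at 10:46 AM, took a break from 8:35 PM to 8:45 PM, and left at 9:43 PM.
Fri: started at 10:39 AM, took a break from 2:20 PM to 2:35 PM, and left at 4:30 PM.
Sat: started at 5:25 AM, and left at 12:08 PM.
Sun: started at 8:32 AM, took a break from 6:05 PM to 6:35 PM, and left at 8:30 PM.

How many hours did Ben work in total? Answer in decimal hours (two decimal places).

Mon: 7:22 AM–2:18 PM = 6 h 56 min; less 30 min break → 6 h 26 min
Tue: 6:41 AM–12:54 PM = 6 h 13 min
Wed: 7:58 AM–12:50 PM = 4 h 52 min; less 10 min break → 4 h 42 min
Thu: 10:46 AM–9:43 PM = 10 h 57 min; less 10 min break → 10 h 47 min
Fri: 10:39 AM–4:30 PM = 5 h 51 min; less 15 min break → 5 h 36 min
Sat: 5:25 AM–12:08 PM = 6 h 43 min
Sun: 8:32 AM–8:30 PM = 11 h 58 min; less 30 min break → 11 h 28 min
Total: 6 h 26 min + 6 h 13 min + 4 h 42 min + 10 h 47 min + 5 h 36 min + 6 h 43 min + 11 h 28 min = 51 h 55 min.

51.92 hours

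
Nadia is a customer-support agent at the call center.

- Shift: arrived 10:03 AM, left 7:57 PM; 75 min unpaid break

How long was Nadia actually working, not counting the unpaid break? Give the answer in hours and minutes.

8 h 39 min

Shift: 10:03 AM–7:57 PM = 9 h 54 min; less 75 min break → 8 h 39 min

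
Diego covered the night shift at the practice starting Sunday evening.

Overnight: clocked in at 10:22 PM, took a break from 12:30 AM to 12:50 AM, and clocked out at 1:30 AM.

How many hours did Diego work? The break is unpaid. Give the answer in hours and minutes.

Overnight: 10:22 PM → midnight = 1 h 38 min; midnight → 1:30 AM = 1 h 30 min; span 3 h 8 min; less 20 min break → 2 h 48 min

2 h 48 min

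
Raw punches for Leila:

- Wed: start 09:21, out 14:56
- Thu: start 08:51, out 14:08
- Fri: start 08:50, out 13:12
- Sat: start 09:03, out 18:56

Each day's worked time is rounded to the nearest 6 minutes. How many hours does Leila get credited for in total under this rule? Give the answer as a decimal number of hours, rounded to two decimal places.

25.20 hours

Wed: 09:21–14:56 = 5 h 35 min → rounds to 5 h 36 min
Thu: 08:51–14:08 = 5 h 17 min → rounds to 5 h 18 min
Fri: 08:50–13:12 = 4 h 22 min → rounds to 4 h 24 min
Sat: 09:03–18:56 = 9 h 53 min → rounds to 9 h 54 min
Total credited: 25 h 12 min.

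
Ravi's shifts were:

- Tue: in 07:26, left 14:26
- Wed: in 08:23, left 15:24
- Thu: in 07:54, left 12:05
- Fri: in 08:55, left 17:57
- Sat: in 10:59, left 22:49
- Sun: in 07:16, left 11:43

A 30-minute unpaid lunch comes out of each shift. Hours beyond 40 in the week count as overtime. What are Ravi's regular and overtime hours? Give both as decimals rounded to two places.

Regular 40.00 hours, overtime 0.52 hours

Tue: 07:26–14:26 = 7 h 0 min; less 30 min break → 6 h 30 min
Wed: 08:23–15:24 = 7 h 1 min; less 30 min break → 6 h 31 min
Thu: 07:54–12:05 = 4 h 11 min; less 30 min break → 3 h 41 min
Fri: 08:55–17:57 = 9 h 2 min; less 30 min break → 8 h 32 min
Sat: 10:59–22:49 = 11 h 50 min; less 30 min break → 11 h 20 min
Sun: 07:16–11:43 = 4 h 27 min; less 30 min break → 3 h 57 min
Total worked: 40 h 31 min = 40.52 h.
Threshold 40 h → overtime 0 h 31 min, regular 40 h 0 min.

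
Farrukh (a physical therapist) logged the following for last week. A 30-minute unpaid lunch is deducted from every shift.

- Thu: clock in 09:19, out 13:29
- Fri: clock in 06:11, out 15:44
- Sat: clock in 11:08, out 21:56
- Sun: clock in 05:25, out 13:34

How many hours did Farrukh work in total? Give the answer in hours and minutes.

Thu: 09:19–13:29 = 4 h 10 min; less 30 min break → 3 h 40 min
Fri: 06:11–15:44 = 9 h 33 min; less 30 min break → 9 h 3 min
Sat: 11:08–21:56 = 10 h 48 min; less 30 min break → 10 h 18 min
Sun: 05:25–13:34 = 8 h 9 min; less 30 min break → 7 h 39 min
Total: 3 h 40 min + 9 h 3 min + 10 h 18 min + 7 h 39 min = 30 h 40 min.

30 h 40 min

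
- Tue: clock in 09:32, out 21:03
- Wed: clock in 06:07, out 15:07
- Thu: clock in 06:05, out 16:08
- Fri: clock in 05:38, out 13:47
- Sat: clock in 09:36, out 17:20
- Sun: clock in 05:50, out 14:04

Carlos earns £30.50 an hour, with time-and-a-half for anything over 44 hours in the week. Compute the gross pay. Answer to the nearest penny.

£1830.76

Tue: 09:32–21:03 = 11 h 31 min
Wed: 06:07–15:07 = 9 h 0 min
Thu: 06:05–16:08 = 10 h 3 min
Fri: 05:38–13:47 = 8 h 9 min
Sat: 09:36–17:20 = 7 h 44 min
Sun: 05:50–14:04 = 8 h 14 min
Total worked: 54 h 41 min = 3281 min.
Regular 44 h 0 min = 2640 min at £30.50/h; overtime 10 h 41 min = 641 min at £45.75/h.
Pay = (2640 × £30.50 + 641 × £45.75) ÷ 60 = £1830.76.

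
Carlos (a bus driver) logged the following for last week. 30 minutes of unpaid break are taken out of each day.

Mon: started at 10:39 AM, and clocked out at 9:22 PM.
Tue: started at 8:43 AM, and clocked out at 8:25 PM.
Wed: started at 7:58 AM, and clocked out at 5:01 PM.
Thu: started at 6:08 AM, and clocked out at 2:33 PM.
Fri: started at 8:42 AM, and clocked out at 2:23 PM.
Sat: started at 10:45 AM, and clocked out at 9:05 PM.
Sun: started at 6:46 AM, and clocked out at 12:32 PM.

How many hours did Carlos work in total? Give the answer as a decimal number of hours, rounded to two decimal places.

58.17 hours

Mon: 10:39 AM–9:22 PM = 10 h 43 min; less 30 min break → 10 h 13 min
Tue: 8:43 AM–8:25 PM = 11 h 42 min; less 30 min break → 11 h 12 min
Wed: 7:58 AM–5:01 PM = 9 h 3 min; less 30 min break → 8 h 33 min
Thu: 6:08 AM–2:33 PM = 8 h 25 min; less 30 min break → 7 h 55 min
Fri: 8:42 AM–2:23 PM = 5 h 41 min; less 30 min break → 5 h 11 min
Sat: 10:45 AM–9:05 PM = 10 h 20 min; less 30 min break → 9 h 50 min
Sun: 6:46 AM–12:32 PM = 5 h 46 min; less 30 min break → 5 h 16 min
Total: 10 h 13 min + 11 h 12 min + 8 h 33 min + 7 h 55 min + 5 h 11 min + 9 h 50 min + 5 h 16 min = 58 h 10 min.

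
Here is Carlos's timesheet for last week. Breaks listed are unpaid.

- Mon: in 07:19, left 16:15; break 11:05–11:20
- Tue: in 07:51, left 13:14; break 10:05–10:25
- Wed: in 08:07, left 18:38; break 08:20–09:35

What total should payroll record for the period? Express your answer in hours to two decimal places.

Mon: 07:19–16:15 = 8 h 56 min; less 15 min break → 8 h 41 min
Tue: 07:51–13:14 = 5 h 23 min; less 20 min break → 5 h 3 min
Wed: 08:07–18:38 = 10 h 31 min; less 75 min break → 9 h 16 min
Total: 8 h 41 min + 5 h 3 min + 9 h 16 min = 23 h 0 min.

23.00 hours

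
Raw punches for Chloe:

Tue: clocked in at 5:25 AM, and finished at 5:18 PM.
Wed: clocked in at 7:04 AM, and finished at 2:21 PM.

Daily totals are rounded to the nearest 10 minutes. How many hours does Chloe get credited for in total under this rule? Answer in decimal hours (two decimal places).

Tue: 5:25 AM–5:18 PM = 11 h 53 min → rounds to 11 h 50 min
Wed: 7:04 AM–2:21 PM = 7 h 17 min → rounds to 7 h 20 min
Total credited: 19 h 10 min.

19.17 hours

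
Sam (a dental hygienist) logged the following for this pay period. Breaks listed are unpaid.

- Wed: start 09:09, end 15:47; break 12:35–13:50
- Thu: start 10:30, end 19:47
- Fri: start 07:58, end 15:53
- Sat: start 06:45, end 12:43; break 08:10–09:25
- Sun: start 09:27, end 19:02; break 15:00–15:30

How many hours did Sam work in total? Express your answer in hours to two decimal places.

36.38 hours

Wed: 09:09–15:47 = 6 h 38 min; less 75 min break → 5 h 23 min
Thu: 10:30–19:47 = 9 h 17 min
Fri: 07:58–15:53 = 7 h 55 min
Sat: 06:45–12:43 = 5 h 58 min; less 75 min break → 4 h 43 min
Sun: 09:27–19:02 = 9 h 35 min; less 30 min break → 9 h 5 min
Total: 5 h 23 min + 9 h 17 min + 7 h 55 min + 4 h 43 min + 9 h 5 min = 36 h 23 min.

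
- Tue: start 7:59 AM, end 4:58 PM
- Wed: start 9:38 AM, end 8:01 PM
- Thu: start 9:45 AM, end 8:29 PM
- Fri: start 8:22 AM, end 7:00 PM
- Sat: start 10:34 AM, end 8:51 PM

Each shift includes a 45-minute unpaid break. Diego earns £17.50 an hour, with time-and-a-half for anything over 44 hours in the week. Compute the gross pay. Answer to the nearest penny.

£855.75

Tue: 7:59 AM–4:58 PM = 8 h 59 min; less 45 min break → 8 h 14 min
Wed: 9:38 AM–8:01 PM = 10 h 23 min; less 45 min break → 9 h 38 min
Thu: 9:45 AM–8:29 PM = 10 h 44 min; less 45 min break → 9 h 59 min
Fri: 8:22 AM–7:00 PM = 10 h 38 min; less 45 min break → 9 h 53 min
Sat: 10:34 AM–8:51 PM = 10 h 17 min; less 45 min break → 9 h 32 min
Total worked: 47 h 16 min = 2836 min.
Regular 44 h 0 min = 2640 min at £17.50/h; overtime 3 h 16 min = 196 min at £26.25/h.
Pay = (2640 × £17.50 + 196 × £26.25) ÷ 60 = £855.75.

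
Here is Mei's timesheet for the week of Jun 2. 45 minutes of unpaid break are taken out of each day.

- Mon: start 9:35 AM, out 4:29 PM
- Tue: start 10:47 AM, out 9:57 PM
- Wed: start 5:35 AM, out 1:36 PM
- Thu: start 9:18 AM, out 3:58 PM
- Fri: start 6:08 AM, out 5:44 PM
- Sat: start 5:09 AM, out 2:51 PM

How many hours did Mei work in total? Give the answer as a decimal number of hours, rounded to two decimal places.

Mon: 9:35 AM–4:29 PM = 6 h 54 min; less 45 min break → 6 h 9 min
Tue: 10:47 AM–9:57 PM = 11 h 10 min; less 45 min break → 10 h 25 min
Wed: 5:35 AM–1:36 PM = 8 h 1 min; less 45 min break → 7 h 16 min
Thu: 9:18 AM–3:58 PM = 6 h 40 min; less 45 min break → 5 h 55 min
Fri: 6:08 AM–5:44 PM = 11 h 36 min; less 45 min break → 10 h 51 min
Sat: 5:09 AM–2:51 PM = 9 h 42 min; less 45 min break → 8 h 57 min
Total: 6 h 9 min + 10 h 25 min + 7 h 16 min + 5 h 55 min + 10 h 51 min + 8 h 57 min = 49 h 33 min.

49.55 hours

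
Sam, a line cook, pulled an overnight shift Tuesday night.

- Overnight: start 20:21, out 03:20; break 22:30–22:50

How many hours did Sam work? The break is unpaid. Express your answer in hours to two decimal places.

Overnight: 20:21 → midnight = 3 h 39 min; midnight → 03:20 = 3 h 20 min; span 6 h 59 min; less 20 min break → 6 h 39 min

6.65 hours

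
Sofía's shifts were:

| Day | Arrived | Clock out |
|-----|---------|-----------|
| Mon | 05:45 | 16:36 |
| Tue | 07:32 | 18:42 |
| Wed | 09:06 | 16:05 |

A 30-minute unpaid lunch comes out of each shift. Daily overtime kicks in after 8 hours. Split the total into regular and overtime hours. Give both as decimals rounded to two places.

Regular 22.48 hours, overtime 5.02 hours

Mon: 05:45–16:36 = 10 h 51 min; less 30 min break → 10 h 21 min
Tue: 07:32–18:42 = 11 h 10 min; less 30 min break → 10 h 40 min
Wed: 09:06–16:05 = 6 h 59 min; less 30 min break → 6 h 29 min
Mon reg 8 h 0 min / OT 2 h 21 min; Tue reg 8 h 0 min / OT 2 h 40 min; Wed reg 6 h 29 min / OT 0 h 0 min.
Totals: regular 22 h 29 min, overtime 5 h 1 min.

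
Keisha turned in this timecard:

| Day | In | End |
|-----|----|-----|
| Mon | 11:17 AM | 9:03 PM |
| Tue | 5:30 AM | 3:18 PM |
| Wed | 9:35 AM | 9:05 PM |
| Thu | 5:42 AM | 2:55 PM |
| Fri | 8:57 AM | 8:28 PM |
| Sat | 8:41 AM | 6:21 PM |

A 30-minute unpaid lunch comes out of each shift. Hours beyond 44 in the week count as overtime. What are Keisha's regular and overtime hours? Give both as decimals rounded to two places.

Regular 44.00 hours, overtime 14.47 hours

Mon: 11:17 AM–9:03 PM = 9 h 46 min; less 30 min break → 9 h 16 min
Tue: 5:30 AM–3:18 PM = 9 h 48 min; less 30 min break → 9 h 18 min
Wed: 9:35 AM–9:05 PM = 11 h 30 min; less 30 min break → 11 h 0 min
Thu: 5:42 AM–2:55 PM = 9 h 13 min; less 30 min break → 8 h 43 min
Fri: 8:57 AM–8:28 PM = 11 h 31 min; less 30 min break → 11 h 1 min
Sat: 8:41 AM–6:21 PM = 9 h 40 min; less 30 min break → 9 h 10 min
Total worked: 58 h 28 min = 58.47 h.
Threshold 44 h → overtime 14 h 28 min, regular 44 h 0 min.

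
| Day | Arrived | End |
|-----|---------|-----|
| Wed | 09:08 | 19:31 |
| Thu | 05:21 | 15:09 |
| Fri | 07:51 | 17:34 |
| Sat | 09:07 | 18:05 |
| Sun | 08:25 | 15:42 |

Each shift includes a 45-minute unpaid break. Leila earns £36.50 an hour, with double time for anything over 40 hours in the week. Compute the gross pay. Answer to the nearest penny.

£1635.20

Wed: 09:08–19:31 = 10 h 23 min; less 45 min break → 9 h 38 min
Thu: 05:21–15:09 = 9 h 48 min; less 45 min break → 9 h 3 min
Fri: 07:51–17:34 = 9 h 43 min; less 45 min break → 8 h 58 min
Sat: 09:07–18:05 = 8 h 58 min; less 45 min break → 8 h 13 min
Sun: 08:25–15:42 = 7 h 17 min; less 45 min break → 6 h 32 min
Total worked: 42 h 24 min = 2544 min.
Regular 40 h 0 min = 2400 min at £36.50/h; overtime 2 h 24 min = 144 min at £73.00/h.
Pay = (2400 × £36.50 + 144 × £73.00) ÷ 60 = £1635.20.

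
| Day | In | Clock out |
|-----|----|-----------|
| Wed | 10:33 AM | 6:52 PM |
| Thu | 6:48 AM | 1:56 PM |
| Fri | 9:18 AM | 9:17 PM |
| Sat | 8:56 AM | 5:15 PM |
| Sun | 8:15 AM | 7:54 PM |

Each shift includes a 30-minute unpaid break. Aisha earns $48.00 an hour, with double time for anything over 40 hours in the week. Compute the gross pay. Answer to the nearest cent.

Wed: 10:33 AM–6:52 PM = 8 h 19 min; less 30 min break → 7 h 49 min
Thu: 6:48 AM–1:56 PM = 7 h 8 min; less 30 min break → 6 h 38 min
Fri: 9:18 AM–9:17 PM = 11 h 59 min; less 30 min break → 11 h 29 min
Sat: 8:56 AM–5:15 PM = 8 h 19 min; less 30 min break → 7 h 49 min
Sun: 8:15 AM–7:54 PM = 11 h 39 min; less 30 min break → 11 h 9 min
Total worked: 44 h 54 min = 2694 min.
Regular 40 h 0 min = 2400 min at $48.00/h; overtime 4 h 54 min = 294 min at $96.00/h.
Pay = (2400 × $48.00 + 294 × $96.00) ÷ 60 = $2390.40.

$2390.40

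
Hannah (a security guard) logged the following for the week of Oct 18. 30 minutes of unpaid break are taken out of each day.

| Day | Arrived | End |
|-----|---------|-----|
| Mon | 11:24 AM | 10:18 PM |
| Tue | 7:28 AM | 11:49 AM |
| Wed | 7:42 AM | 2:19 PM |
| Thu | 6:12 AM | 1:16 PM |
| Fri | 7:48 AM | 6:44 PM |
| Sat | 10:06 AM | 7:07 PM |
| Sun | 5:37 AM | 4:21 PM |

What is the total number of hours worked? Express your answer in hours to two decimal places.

56.12 hours

Mon: 11:24 AM–10:18 PM = 10 h 54 min; less 30 min break → 10 h 24 min
Tue: 7:28 AM–11:49 AM = 4 h 21 min; less 30 min break → 3 h 51 min
Wed: 7:42 AM–2:19 PM = 6 h 37 min; less 30 min break → 6 h 7 min
Thu: 6:12 AM–1:16 PM = 7 h 4 min; less 30 min break → 6 h 34 min
Fri: 7:48 AM–6:44 PM = 10 h 56 min; less 30 min break → 10 h 26 min
Sat: 10:06 AM–7:07 PM = 9 h 1 min; less 30 min break → 8 h 31 min
Sun: 5:37 AM–4:21 PM = 10 h 44 min; less 30 min break → 10 h 14 min
Total: 10 h 24 min + 3 h 51 min + 6 h 7 min + 6 h 34 min + 10 h 26 min + 8 h 31 min + 10 h 14 min = 56 h 7 min.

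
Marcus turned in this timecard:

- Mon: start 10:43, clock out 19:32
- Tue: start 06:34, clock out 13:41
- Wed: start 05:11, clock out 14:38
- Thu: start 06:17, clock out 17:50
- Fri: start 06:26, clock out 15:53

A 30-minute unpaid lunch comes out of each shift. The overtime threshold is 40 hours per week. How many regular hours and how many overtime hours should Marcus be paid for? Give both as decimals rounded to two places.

Regular 40.00 hours, overtime 3.88 hours

Mon: 10:43–19:32 = 8 h 49 min; less 30 min break → 8 h 19 min
Tue: 06:34–13:41 = 7 h 7 min; less 30 min break → 6 h 37 min
Wed: 05:11–14:38 = 9 h 27 min; less 30 min break → 8 h 57 min
Thu: 06:17–17:50 = 11 h 33 min; less 30 min break → 11 h 3 min
Fri: 06:26–15:53 = 9 h 27 min; less 30 min break → 8 h 57 min
Total worked: 43 h 53 min = 43.88 h.
Threshold 40 h → overtime 3 h 53 min, regular 40 h 0 min.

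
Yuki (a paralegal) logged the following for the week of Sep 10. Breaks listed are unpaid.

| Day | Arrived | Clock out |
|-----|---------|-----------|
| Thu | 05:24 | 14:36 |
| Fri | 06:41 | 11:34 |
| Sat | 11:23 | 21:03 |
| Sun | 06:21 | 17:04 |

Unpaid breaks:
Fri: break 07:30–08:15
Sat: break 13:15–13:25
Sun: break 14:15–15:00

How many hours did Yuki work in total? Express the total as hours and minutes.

32 h 48 min

Thu: 05:24–14:36 = 9 h 12 min
Fri: 06:41–11:34 = 4 h 53 min; less 45 min break → 4 h 8 min
Sat: 11:23–21:03 = 9 h 40 min; less 10 min break → 9 h 30 min
Sun: 06:21–17:04 = 10 h 43 min; less 45 min break → 9 h 58 min
Total: 9 h 12 min + 4 h 8 min + 9 h 30 min + 9 h 58 min = 32 h 48 min.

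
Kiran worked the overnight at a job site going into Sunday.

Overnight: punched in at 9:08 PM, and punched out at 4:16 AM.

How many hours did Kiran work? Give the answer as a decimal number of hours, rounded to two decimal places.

Overnight: 9:08 PM → midnight = 2 h 52 min; midnight → 4:16 AM = 4 h 16 min; span 7 h 8 min

7.13 hours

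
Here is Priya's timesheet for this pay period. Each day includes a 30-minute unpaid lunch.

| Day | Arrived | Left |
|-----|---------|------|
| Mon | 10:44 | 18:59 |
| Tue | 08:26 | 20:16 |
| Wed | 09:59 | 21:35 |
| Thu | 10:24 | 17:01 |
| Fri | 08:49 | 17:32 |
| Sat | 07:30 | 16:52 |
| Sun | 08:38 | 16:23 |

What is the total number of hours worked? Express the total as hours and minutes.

Mon: 10:44–18:59 = 8 h 15 min; less 30 min break → 7 h 45 min
Tue: 08:26–20:16 = 11 h 50 min; less 30 min break → 11 h 20 min
Wed: 09:59–21:35 = 11 h 36 min; less 30 min break → 11 h 6 min
Thu: 10:24–17:01 = 6 h 37 min; less 30 min break → 6 h 7 min
Fri: 08:49–17:32 = 8 h 43 min; less 30 min break → 8 h 13 min
Sat: 07:30–16:52 = 9 h 22 min; less 30 min break → 8 h 52 min
Sun: 08:38–16:23 = 7 h 45 min; less 30 min break → 7 h 15 min
Total: 7 h 45 min + 11 h 20 min + 11 h 6 min + 6 h 7 min + 8 h 13 min + 8 h 52 min + 7 h 15 min = 60 h 38 min.

60 h 38 min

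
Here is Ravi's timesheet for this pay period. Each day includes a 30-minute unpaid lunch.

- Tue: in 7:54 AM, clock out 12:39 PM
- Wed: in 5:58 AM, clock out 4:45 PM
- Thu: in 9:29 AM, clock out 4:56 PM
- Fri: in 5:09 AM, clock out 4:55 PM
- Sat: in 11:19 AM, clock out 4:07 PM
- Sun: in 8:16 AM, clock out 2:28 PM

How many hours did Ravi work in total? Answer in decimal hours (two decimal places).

Tue: 7:54 AM–12:39 PM = 4 h 45 min; less 30 min break → 4 h 15 min
Wed: 5:58 AM–4:45 PM = 10 h 47 min; less 30 min break → 10 h 17 min
Thu: 9:29 AM–4:56 PM = 7 h 27 min; less 30 min break → 6 h 57 min
Fri: 5:09 AM–4:55 PM = 11 h 46 min; less 30 min break → 11 h 16 min
Sat: 11:19 AM–4:07 PM = 4 h 48 min; less 30 min break → 4 h 18 min
Sun: 8:16 AM–2:28 PM = 6 h 12 min; less 30 min break → 5 h 42 min
Total: 4 h 15 min + 10 h 17 min + 6 h 57 min + 11 h 16 min + 4 h 18 min + 5 h 42 min = 42 h 45 min.

42.75 hours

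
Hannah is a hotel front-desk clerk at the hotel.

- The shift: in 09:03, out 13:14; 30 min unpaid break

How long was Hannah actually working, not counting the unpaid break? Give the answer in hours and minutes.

The shift: 09:03–13:14 = 4 h 11 min; less 30 min break → 3 h 41 min

3 h 41 min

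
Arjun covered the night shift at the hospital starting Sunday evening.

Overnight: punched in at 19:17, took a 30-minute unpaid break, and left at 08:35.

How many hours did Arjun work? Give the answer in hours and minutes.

Overnight: 19:17 → midnight = 4 h 43 min; midnight → 08:35 = 8 h 35 min; span 13 h 18 min; less 30 min break → 12 h 48 min

12 h 48 min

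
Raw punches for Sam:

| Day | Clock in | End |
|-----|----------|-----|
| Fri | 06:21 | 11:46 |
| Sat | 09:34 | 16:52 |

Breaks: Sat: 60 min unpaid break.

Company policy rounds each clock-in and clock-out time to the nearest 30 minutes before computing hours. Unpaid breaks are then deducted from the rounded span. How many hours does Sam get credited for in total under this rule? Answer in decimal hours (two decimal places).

12.00 hours

Fri: in 06:21→06:30, out 11:46→12:00; 5 h 30 min
Sat: in 09:34→09:30, out 16:52→17:00; 7 h 30 min − 60 min = 6 h 30 min
Total credited: 12 h 0 min.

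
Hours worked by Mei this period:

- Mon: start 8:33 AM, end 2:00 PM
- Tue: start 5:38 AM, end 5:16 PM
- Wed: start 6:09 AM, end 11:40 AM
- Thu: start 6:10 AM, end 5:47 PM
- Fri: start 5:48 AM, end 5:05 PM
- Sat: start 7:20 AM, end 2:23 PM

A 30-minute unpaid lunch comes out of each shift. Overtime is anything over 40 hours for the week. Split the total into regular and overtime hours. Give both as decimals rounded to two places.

Mon: 8:33 AM–2:00 PM = 5 h 27 min; less 30 min break → 4 h 57 min
Tue: 5:38 AM–5:16 PM = 11 h 38 min; less 30 min break → 11 h 8 min
Wed: 6:09 AM–11:40 AM = 5 h 31 min; less 30 min break → 5 h 1 min
Thu: 6:10 AM–5:47 PM = 11 h 37 min; less 30 min break → 11 h 7 min
Fri: 5:48 AM–5:05 PM = 11 h 17 min; less 30 min break → 10 h 47 min
Sat: 7:20 AM–2:23 PM = 7 h 3 min; less 30 min break → 6 h 33 min
Total worked: 49 h 33 min = 49.55 h.
Threshold 40 h → overtime 9 h 33 min, regular 40 h 0 min.

Regular 40.00 hours, overtime 9.55 hours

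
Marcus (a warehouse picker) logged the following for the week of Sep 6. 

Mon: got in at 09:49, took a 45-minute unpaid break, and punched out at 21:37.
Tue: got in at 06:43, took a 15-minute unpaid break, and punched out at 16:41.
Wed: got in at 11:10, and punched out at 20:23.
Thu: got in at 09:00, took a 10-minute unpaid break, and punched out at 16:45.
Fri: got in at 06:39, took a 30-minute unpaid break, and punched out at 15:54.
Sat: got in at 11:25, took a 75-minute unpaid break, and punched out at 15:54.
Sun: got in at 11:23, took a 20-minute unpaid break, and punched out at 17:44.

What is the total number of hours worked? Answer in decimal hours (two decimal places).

55.57 hours

Mon: 09:49–21:37 = 11 h 48 min; less 45 min break → 11 h 3 min
Tue: 06:43–16:41 = 9 h 58 min; less 15 min break → 9 h 43 min
Wed: 11:10–20:23 = 9 h 13 min
Thu: 09:00–16:45 = 7 h 45 min; less 10 min break → 7 h 35 min
Fri: 06:39–15:54 = 9 h 15 min; less 30 min break → 8 h 45 min
Sat: 11:25–15:54 = 4 h 29 min; less 75 min break → 3 h 14 min
Sun: 11:23–17:44 = 6 h 21 min; less 20 min break → 6 h 1 min
Total: 11 h 3 min + 9 h 43 min + 9 h 13 min + 7 h 35 min + 8 h 45 min + 3 h 14 min + 6 h 1 min = 55 h 34 min.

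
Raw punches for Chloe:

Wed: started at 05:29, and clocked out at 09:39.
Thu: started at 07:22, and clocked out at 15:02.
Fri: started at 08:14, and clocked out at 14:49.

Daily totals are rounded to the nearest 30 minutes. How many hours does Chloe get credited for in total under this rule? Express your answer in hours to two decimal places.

Wed: 05:29–09:39 = 4 h 10 min → rounds to 4 h 0 min
Thu: 07:22–15:02 = 7 h 40 min → rounds to 7 h 30 min
Fri: 08:14–14:49 = 6 h 35 min → rounds to 6 h 30 min
Total credited: 18 h 0 min.

18.00 hours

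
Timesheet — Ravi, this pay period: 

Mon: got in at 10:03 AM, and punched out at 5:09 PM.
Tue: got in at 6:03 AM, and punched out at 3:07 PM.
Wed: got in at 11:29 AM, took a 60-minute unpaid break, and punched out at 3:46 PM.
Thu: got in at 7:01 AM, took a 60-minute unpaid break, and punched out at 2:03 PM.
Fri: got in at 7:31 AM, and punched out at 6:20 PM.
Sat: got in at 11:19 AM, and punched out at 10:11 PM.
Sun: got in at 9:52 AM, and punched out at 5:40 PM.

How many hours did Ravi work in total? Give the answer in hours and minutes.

Mon: 10:03 AM–5:09 PM = 7 h 6 min
Tue: 6:03 AM–3:07 PM = 9 h 4 min
Wed: 11:29 AM–3:46 PM = 4 h 17 min; less 60 min break → 3 h 17 min
Thu: 7:01 AM–2:03 PM = 7 h 2 min; less 60 min break → 6 h 2 min
Fri: 7:31 AM–6:20 PM = 10 h 49 min
Sat: 11:19 AM–10:11 PM = 10 h 52 min
Sun: 9:52 AM–5:40 PM = 7 h 48 min
Total: 7 h 6 min + 9 h 4 min + 3 h 17 min + 6 h 2 min + 10 h 49 min + 10 h 52 min + 7 h 48 min = 54 h 58 min.

54 h 58 min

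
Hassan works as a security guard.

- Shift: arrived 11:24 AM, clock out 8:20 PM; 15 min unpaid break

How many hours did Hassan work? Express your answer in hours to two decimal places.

8.68 hours

Shift: 11:24 AM–8:20 PM = 8 h 56 min; less 15 min break → 8 h 41 min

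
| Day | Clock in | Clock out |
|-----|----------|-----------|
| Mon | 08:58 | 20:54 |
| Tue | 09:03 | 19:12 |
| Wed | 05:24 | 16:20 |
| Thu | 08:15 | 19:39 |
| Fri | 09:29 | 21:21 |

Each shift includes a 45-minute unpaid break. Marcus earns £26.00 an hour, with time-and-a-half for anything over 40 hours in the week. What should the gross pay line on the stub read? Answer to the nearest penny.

£1528.80

Mon: 08:58–20:54 = 11 h 56 min; less 45 min break → 11 h 11 min
Tue: 09:03–19:12 = 10 h 9 min; less 45 min break → 9 h 24 min
Wed: 05:24–16:20 = 10 h 56 min; less 45 min break → 10 h 11 min
Thu: 08:15–19:39 = 11 h 24 min; less 45 min break → 10 h 39 min
Fri: 09:29–21:21 = 11 h 52 min; less 45 min break → 11 h 7 min
Total worked: 52 h 32 min = 3152 min.
Regular 40 h 0 min = 2400 min at £26.00/h; overtime 12 h 32 min = 752 min at £39.00/h.
Pay = (2400 × £26.00 + 752 × £39.00) ÷ 60 = £1528.80.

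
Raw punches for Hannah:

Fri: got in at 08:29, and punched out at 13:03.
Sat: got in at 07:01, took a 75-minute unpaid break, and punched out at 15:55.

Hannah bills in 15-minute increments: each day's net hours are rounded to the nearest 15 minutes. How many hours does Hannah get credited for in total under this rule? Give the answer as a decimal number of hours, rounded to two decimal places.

Fri: 08:29–13:03 = 4 h 34 min → rounds to 4 h 30 min
Sat: 07:01–15:55 = 8 h 54 min − 75 min = 7 h 39 min → rounds to 7 h 45 min
Total credited: 12 h 15 min.

12.25 hours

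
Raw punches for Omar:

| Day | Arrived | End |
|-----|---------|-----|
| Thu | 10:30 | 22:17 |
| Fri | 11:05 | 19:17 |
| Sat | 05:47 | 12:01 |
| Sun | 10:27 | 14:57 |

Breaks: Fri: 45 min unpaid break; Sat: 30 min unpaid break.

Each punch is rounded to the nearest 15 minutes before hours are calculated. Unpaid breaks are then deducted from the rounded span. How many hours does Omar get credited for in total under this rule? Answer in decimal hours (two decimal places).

29.50 hours

Thu: in 10:30→10:30, out 22:17→22:15; 11 h 45 min
Fri: in 11:05→11:00, out 19:17→19:15; 8 h 15 min − 45 min = 7 h 30 min
Sat: in 05:47→05:45, out 12:01→12:00; 6 h 15 min − 30 min = 5 h 45 min
Sun: in 10:27→10:30, out 14:57→15:00; 4 h 30 min
Total credited: 29 h 30 min.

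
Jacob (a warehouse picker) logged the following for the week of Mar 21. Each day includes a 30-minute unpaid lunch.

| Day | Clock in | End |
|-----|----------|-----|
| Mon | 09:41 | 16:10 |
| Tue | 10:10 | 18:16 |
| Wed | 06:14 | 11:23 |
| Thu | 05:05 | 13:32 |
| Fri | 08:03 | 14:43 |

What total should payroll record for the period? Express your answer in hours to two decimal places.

32.35 hours

Mon: 09:41–16:10 = 6 h 29 min; less 30 min break → 5 h 59 min
Tue: 10:10–18:16 = 8 h 6 min; less 30 min break → 7 h 36 min
Wed: 06:14–11:23 = 5 h 9 min; less 30 min break → 4 h 39 min
Thu: 05:05–13:32 = 8 h 27 min; less 30 min break → 7 h 57 min
Fri: 08:03–14:43 = 6 h 40 min; less 30 min break → 6 h 10 min
Total: 5 h 59 min + 7 h 36 min + 4 h 39 min + 7 h 57 min + 6 h 10 min = 32 h 21 min.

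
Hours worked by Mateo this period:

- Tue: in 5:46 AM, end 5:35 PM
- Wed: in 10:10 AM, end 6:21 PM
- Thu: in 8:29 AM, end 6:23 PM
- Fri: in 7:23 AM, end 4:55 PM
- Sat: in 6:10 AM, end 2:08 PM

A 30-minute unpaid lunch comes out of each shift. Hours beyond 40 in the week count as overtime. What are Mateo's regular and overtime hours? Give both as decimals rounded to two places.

Tue: 5:46 AM–5:35 PM = 11 h 49 min; less 30 min break → 11 h 19 min
Wed: 10:10 AM–6:21 PM = 8 h 11 min; less 30 min break → 7 h 41 min
Thu: 8:29 AM–6:23 PM = 9 h 54 min; less 30 min break → 9 h 24 min
Fri: 7:23 AM–4:55 PM = 9 h 32 min; less 30 min break → 9 h 2 min
Sat: 6:10 AM–2:08 PM = 7 h 58 min; less 30 min break → 7 h 28 min
Total worked: 44 h 54 min = 44.90 h.
Threshold 40 h → overtime 4 h 54 min, regular 40 h 0 min.

Regular 40.00 hours, overtime 4.90 hours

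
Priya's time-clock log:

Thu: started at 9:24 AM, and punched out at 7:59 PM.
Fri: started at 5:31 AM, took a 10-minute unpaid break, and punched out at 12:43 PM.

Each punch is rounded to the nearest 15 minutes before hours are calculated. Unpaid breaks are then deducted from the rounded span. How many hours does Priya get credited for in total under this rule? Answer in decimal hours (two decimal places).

17.58 hours

Thu: in 9:24 AM→9:30 AM, out 7:59 PM→8:00 PM; 10 h 30 min
Fri: in 5:31 AM→5:30 AM, out 12:43 PM→12:45 PM; 7 h 15 min − 10 min = 7 h 5 min
Total credited: 17 h 35 min.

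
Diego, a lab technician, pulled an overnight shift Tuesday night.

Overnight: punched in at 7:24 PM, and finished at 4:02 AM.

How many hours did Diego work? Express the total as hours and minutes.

Overnight: 7:24 PM → midnight = 4 h 36 min; midnight → 4:02 AM = 4 h 2 min; span 8 h 38 min

8 h 38 min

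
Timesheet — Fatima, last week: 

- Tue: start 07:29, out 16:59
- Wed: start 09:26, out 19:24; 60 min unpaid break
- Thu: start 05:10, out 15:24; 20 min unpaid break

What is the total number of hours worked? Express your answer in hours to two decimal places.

28.37 hours

Tue: 07:29–16:59 = 9 h 30 min
Wed: 09:26–19:24 = 9 h 58 min; less 60 min break → 8 h 58 min
Thu: 05:10–15:24 = 10 h 14 min; less 20 min break → 9 h 54 min
Total: 9 h 30 min + 8 h 58 min + 9 h 54 min = 28 h 22 min.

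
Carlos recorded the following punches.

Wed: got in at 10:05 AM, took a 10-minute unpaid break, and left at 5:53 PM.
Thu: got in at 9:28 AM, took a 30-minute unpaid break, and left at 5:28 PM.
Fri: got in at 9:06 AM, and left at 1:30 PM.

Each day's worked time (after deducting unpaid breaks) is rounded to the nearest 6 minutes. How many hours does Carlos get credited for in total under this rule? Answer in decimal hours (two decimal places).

Wed: 10:05 AM–5:53 PM = 7 h 48 min − 10 min = 7 h 38 min → rounds to 7 h 36 min
Thu: 9:28 AM–5:28 PM = 8 h 0 min − 30 min = 7 h 30 min → rounds to 7 h 30 min
Fri: 9:06 AM–1:30 PM = 4 h 24 min → rounds to 4 h 24 min
Total credited: 19 h 30 min.

19.50 hours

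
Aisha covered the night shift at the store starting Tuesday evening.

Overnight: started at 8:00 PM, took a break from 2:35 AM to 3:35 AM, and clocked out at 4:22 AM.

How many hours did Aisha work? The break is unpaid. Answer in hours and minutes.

Overnight: 8:00 PM → midnight = 4 h 0 min; midnight → 4:22 AM = 4 h 22 min; span 8 h 22 min; less 60 min break → 7 h 22 min

7 h 22 min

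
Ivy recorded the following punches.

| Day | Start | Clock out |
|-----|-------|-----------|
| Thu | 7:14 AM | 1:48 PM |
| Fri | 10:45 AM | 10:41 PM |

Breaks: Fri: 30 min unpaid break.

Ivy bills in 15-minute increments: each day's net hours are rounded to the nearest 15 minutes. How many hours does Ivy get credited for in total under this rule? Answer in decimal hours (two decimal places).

18.00 hours

Thu: 7:14 AM–1:48 PM = 6 h 34 min → rounds to 6 h 30 min
Fri: 10:45 AM–10:41 PM = 11 h 56 min − 30 min = 11 h 26 min → rounds to 11 h 30 min
Total credited: 18 h 0 min.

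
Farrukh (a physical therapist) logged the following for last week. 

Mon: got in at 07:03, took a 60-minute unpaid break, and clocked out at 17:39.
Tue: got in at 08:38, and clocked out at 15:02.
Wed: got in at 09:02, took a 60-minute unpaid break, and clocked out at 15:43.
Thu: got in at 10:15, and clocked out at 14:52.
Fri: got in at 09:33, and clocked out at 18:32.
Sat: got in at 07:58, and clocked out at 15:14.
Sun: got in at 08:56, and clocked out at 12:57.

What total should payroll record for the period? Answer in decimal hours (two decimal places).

Mon: 07:03–17:39 = 10 h 36 min; less 60 min break → 9 h 36 min
Tue: 08:38–15:02 = 6 h 24 min
Wed: 09:02–15:43 = 6 h 41 min; less 60 min break → 5 h 41 min
Thu: 10:15–14:52 = 4 h 37 min
Fri: 09:33–18:32 = 8 h 59 min
Sat: 07:58–15:14 = 7 h 16 min
Sun: 08:56–12:57 = 4 h 1 min
Total: 9 h 36 min + 6 h 24 min + 5 h 41 min + 4 h 37 min + 8 h 59 min + 7 h 16 min + 4 h 1 min = 46 h 34 min.

46.57 hours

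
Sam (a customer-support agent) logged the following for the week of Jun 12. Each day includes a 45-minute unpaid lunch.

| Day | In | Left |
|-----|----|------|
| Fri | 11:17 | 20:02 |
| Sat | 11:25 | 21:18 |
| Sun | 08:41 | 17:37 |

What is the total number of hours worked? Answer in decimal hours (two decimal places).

25.32 hours

Fri: 11:17–20:02 = 8 h 45 min; less 45 min break → 8 h 0 min
Sat: 11:25–21:18 = 9 h 53 min; less 45 min break → 9 h 8 min
Sun: 08:41–17:37 = 8 h 56 min; less 45 min break → 8 h 11 min
Total: 8 h 0 min + 9 h 8 min + 8 h 11 min = 25 h 19 min.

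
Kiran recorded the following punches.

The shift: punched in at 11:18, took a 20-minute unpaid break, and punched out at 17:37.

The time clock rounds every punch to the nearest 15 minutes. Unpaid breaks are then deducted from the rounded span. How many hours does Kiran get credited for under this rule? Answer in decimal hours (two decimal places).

5.92 hours

The shift: in 11:18→11:15, out 17:37→17:30; 6 h 15 min − 20 min = 5 h 55 min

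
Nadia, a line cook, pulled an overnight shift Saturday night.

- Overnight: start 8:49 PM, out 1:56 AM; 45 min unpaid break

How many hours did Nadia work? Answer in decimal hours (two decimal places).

4.37 hours

Overnight: 8:49 PM → midnight = 3 h 11 min; midnight → 1:56 AM = 1 h 56 min; span 5 h 7 min; less 45 min break → 4 h 22 min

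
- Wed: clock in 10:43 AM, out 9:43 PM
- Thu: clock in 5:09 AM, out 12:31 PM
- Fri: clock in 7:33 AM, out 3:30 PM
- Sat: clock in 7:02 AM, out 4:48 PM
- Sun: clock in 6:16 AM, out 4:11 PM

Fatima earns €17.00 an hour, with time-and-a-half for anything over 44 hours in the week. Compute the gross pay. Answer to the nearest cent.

€799.00

Wed: 10:43 AM–9:43 PM = 11 h 0 min
Thu: 5:09 AM–12:31 PM = 7 h 22 min
Fri: 7:33 AM–3:30 PM = 7 h 57 min
Sat: 7:02 AM–4:48 PM = 9 h 46 min
Sun: 6:16 AM–4:11 PM = 9 h 55 min
Total worked: 46 h 0 min = 2760 min.
Regular 44 h 0 min = 2640 min at €17.00/h; overtime 2 h 0 min = 120 min at €25.50/h.
Pay = (2640 × €17.00 + 120 × €25.50) ÷ 60 = €799.00.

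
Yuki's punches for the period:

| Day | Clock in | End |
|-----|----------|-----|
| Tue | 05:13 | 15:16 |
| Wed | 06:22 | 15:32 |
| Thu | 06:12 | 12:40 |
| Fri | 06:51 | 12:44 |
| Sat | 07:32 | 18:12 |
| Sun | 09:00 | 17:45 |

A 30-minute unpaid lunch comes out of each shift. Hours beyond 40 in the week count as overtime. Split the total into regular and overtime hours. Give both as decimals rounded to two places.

Regular 40.00 hours, overtime 7.98 hours

Tue: 05:13–15:16 = 10 h 3 min; less 30 min break → 9 h 33 min
Wed: 06:22–15:32 = 9 h 10 min; less 30 min break → 8 h 40 min
Thu: 06:12–12:40 = 6 h 28 min; less 30 min break → 5 h 58 min
Fri: 06:51–12:44 = 5 h 53 min; less 30 min break → 5 h 23 min
Sat: 07:32–18:12 = 10 h 40 min; less 30 min break → 10 h 10 min
Sun: 09:00–17:45 = 8 h 45 min; less 30 min break → 8 h 15 min
Total worked: 47 h 59 min = 47.98 h.
Threshold 40 h → overtime 7 h 59 min, regular 40 h 0 min.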